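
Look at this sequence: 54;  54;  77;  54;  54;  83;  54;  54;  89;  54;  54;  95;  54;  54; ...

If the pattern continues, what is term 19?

The slot pattern repeats as AAB (period 3), so there are 2 interleaved tracks.
Subsequence A is 54, 54, 54, 54, 54, 54, 54, 54, 54, 54, which is always 54.
Subsequence B is 77, 83, 89, 95, which is linear: a_n = 71 + 6·n.
Term 19 comes from subsequence A (its 13th entry): 54.

54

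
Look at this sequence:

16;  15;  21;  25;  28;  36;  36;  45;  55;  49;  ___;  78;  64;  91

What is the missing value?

Reading positions in blocks of 3 reveals the pattern ABB — 2 tracks woven together.
Track A is 16, 25, 36, 49, 64, which is perfect squares starting at 4².
Track B is 15, 21, 28, 36, 45, 55, ?, 78, 91, which is triangular numbers n(n+1)/2 for n = 5, 6, ….
So the missing entry in track B is 66.

66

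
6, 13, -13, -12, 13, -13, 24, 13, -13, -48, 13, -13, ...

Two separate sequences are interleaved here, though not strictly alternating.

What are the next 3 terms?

Reading positions in blocks of 3 reveals the pattern ABB — 2 tracks woven together.
Subsequence A: 6, -12, 24, -48 (geometric, ×-2 each step).
Subsequence B: 13, -13, 13, -13, 13, -13, 13, -13 (the oscillation 13·(−1)^(n+1)).
Position 13 falls in subsequence A as its term 5, giving 96.
Position 14 falls in subsequence B as its term 9, giving 13.
Position 15 → subsequence B, term 10 = -13.

96, 13, -13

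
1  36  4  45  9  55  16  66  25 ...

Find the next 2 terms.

Odd-indexed and even-indexed terms follow separate rules.
Track A is 1, 4, 9, 16, 25, which is the squares 1², 2², 3², ….
Track B is 36, 45, 55, 66, which is the triangular numbers T_8, T_9, ….
Term 10 comes from track B (its 5th entry): 78.
Position 11 → track A, term 6 = 36.

78, 36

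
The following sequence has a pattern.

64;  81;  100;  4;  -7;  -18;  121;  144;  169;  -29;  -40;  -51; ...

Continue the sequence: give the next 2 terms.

196, 225

The slot pattern repeats as AAABBB (period 6), so there are 2 interleaved tracks.
Track A: 64, 81, 100, 121, 144, 169. Consecutive squares n² from n = 8.
Track B: 4, -7, -18, -29, -40, -51. Arithmetic with common difference −11.
Term 13 comes from track A (its 7th entry): 196.
Position 14 → track A, term 8 = 225.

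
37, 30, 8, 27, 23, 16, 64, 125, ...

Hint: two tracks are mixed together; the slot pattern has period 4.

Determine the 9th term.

9

Positions follow the repeating pattern AABB; grouping by letter gives 2 tracks.
Subsequence A: 37, 30, 23, 16. Arithmetic, step −7.
Subsequence B: 8, 27, 64, 125. The cubes 2³, 3³, 4³, ….
Position 9 falls in subsequence A as its term 5, giving 9.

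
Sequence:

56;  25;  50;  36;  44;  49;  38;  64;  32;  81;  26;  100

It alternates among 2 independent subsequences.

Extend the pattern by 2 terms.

The terms cycle through 2 interleaved subsequences.
Track A = 56, 50, 44, 38, 32, 26: linear: a_n = 62 − 6·n.
Track B = 25, 36, 49, 64, 81, 100: perfect squares starting at 5².
Position 13 → track A, term 7 = 20.
Position 14 → track B, term 7 = 121.

20, 121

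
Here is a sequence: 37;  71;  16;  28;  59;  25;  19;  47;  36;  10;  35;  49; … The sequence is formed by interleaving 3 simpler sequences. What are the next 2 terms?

1, 23

Split by position mod 3 into 3 tracks.
Track A is 37, 28, 19, 10, which is arithmetic with common difference −9.
Track B is 71, 59, 47, 35, which is arithmetic with common difference −12.
Track C is 16, 25, 36, 49, which is the squares 4², 5², 6², ….
Term 13 comes from track A (its 5th entry): 1.
The 14th slot belongs to track B; its 5th term is 23.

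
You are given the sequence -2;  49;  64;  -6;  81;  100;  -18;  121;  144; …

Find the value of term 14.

225

Reading positions in blocks of 3 reveals the pattern ABB — 2 tracks woven together.
Stream A: -2, -6, -18 — multiplying by 3 each time.
Stream B: 49, 64, 81, 100, 121, 144 — perfect squares starting at 7².
The 14th slot belongs to stream B; its 9th term is 225.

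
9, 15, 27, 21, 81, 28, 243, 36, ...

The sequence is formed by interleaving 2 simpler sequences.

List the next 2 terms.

The terms cycle through 2 interleaved subsequences.
Track A: 9, 27, 81, 243. Successive powers of 3.
Track B: 15, 21, 28, 36. Triangular numbers n(n+1)/2 for n = 5, 6, ….
Position 9 → track A, term 5 = 729.
Position 10 falls in track B as its term 5, giving 45.

729, 45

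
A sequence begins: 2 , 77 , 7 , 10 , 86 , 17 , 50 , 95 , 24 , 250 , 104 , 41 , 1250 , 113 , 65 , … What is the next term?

The terms cycle through 3 interleaved subsequences.
Track A: 2, 10, 50, 250, 1250 (multiplying by 5 each time).
Track B: 77, 86, 95, 104, 113 (adding 9 each time).
Track C: 7, 17, 24, 41, 65 (each term equals the sum of the previous two).
Term 16 comes from track A (its 6th entry): 6250.

6250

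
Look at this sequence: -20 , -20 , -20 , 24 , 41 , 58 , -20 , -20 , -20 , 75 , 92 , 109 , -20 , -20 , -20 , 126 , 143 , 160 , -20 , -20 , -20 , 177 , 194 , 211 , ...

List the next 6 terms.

-20, -20, -20, 228, 245, 262

Reading positions in blocks of 6 reveals the pattern AAABBB — 2 tracks woven together.
Stream A: -20, -20, -20, -20, -20, -20, -20, -20, -20, -20, -20, -20. Always -20.
Stream B: 24, 41, 58, 75, 92, 109, 126, 143, 160, 177, 194, 211. Linear: a_n = 7 + 17·n.
Position 25 falls in stream A as its term 13, giving -20.
Position 26 falls in stream A as its term 14, giving -20.
Position 27 falls in stream A as its term 15, giving -20.
The 28th slot belongs to stream B; its 13th term is 228.
Term 29 comes from stream B (its 14th entry): 245.
Position 30 → stream B, term 15 = 262.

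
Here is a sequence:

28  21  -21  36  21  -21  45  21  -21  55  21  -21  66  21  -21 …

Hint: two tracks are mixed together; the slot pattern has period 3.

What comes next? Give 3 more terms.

78, 21, -21

Reading positions in blocks of 3 reveals the pattern ABB — 2 tracks woven together.
Subsequence A = 28, 36, 45, 55, 66: triangular numbers starting at T_7.
Subsequence B = 21, -21, 21, -21, 21, -21, 21, -21, 21, -21: alternating ±21.
Term 16 comes from subsequence A (its 6th entry): 78.
Term 17 comes from subsequence B (its 11th entry): 21.
Position 18 → subsequence B, term 12 = -21.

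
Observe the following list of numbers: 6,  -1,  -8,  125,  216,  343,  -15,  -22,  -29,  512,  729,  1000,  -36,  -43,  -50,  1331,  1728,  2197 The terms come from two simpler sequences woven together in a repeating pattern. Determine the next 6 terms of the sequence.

-57, -64, -71, 2744, 3375, 4096

Reading positions in blocks of 6 reveals the pattern AAABBB — 2 tracks woven together.
Stream A = 6, -1, -8, -15, -22, -29, -36, -43, -50: subtracting 7 each time.
Stream B = 125, 216, 343, 512, 729, 1000, 1331, 1728, 2197: the cubes 5³, 6³, 7³, ….
Position 19 → stream A, term 10 = -57.
Term 20 comes from stream A (its 11th entry): -64.
The 21st slot belongs to stream A; its 12th term is -71.
Position 22 falls in stream B as its term 10, giving 2744.
Term 23 comes from stream B (its 11th entry): 3375.
Position 24 → stream B, term 12 = 4096.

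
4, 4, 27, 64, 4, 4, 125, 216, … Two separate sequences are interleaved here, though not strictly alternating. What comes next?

4

The slot pattern repeats as AABB (period 4), so there are 2 interleaved tracks.
Track A: 4, 4, 4, 4 (constant 4).
Track B: 27, 64, 125, 216 (perfect cubes starting at 3³).
The 9th slot belongs to track A; its 5th term is 4.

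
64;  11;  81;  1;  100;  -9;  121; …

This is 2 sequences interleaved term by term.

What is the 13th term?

196

Positions 1, 3, 5, … form one subsequence and positions 2, 4, 6, … form another.
Stream A: 64, 81, 100, 121 — the squares 8², 9², 10², ….
Stream B: 11, 1, -9 — arithmetic, step −10.
Position 13 falls in stream A as its term 7, giving 196.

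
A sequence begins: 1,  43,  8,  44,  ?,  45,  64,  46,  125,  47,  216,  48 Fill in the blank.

27

Split by position mod 2 into 2 tracks.
Subsequence A = 1, 8, ?, 64, 125, 216: consecutive cubes n³ from n = 1.
Subsequence B = 43, 44, 45, 46, 47, 48: linear: a_n = 42 + n.
The gap is subsequence A's term 3; the rule gives 27.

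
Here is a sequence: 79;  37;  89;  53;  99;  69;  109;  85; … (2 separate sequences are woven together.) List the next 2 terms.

119, 101

Positions 1, 3, 5, … form one subsequence and positions 2, 4, 6, … form another.
Stream A: 79, 89, 99, 109 (adding 10 each time).
Stream B: 37, 53, 69, 85 (adding 16 each time).
Term 9 comes from stream A (its 5th entry): 119.
Position 10 falls in stream B as its term 5, giving 101.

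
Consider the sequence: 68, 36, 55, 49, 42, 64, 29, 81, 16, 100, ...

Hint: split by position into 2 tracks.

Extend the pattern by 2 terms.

Taking every 2nd term gives 2 separate tracks.
Track A = 68, 55, 42, 29, 16: arithmetic with common difference −13.
Track B = 36, 49, 64, 81, 100: consecutive squares n² from n = 6.
Term 11 comes from track A (its 6th entry): 3.
Position 12 → track B, term 6 = 121.

3, 121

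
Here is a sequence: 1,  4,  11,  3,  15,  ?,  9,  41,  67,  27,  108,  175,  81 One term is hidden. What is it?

26

Reading positions in blocks of 3 reveals the pattern ABB — 2 tracks woven together.
Stream A: 1, 3, 9, 27, 81 — powers of 3.
Stream B: 4, 11, 15, ?, 41, 67, 108, 175 — Fibonacci-style (each term is the sum of the two before it).
Stream B's pattern makes the blank 26.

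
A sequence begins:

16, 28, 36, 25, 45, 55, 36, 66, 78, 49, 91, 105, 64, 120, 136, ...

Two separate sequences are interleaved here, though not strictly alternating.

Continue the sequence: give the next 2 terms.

Reading positions in blocks of 3 reveals the pattern ABB — 2 tracks woven together.
Subsequence A = 16, 25, 36, 49, 64: the squares 4², 5², 6², ….
Subsequence B = 28, 36, 45, 55, 66, 78, 91, 105, 120, 136: triangular numbers n(n+1)/2 for n = 7, 8, ….
Position 16 → subsequence A, term 6 = 81.
The 17th slot belongs to subsequence B; its 11th term is 153.

81, 153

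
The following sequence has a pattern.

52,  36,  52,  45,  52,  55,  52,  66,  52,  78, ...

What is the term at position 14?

105

Odd-indexed and even-indexed terms follow separate rules.
Stream A: 52, 52, 52, 52, 52. Constant 52.
Stream B: 36, 45, 55, 66, 78. Triangular numbers starting at T_8.
Position 14 falls in stream B as its term 7, giving 105.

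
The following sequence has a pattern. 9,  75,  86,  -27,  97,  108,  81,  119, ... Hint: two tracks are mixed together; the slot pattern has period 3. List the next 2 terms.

130, -243

Positions follow the repeating pattern ABB; grouping by letter gives 2 tracks.
Track A: 9, -27, 81 — geometric, ×-3 each step.
Track B: 75, 86, 97, 108, 119 — arithmetic, step +11.
Position 9 → track B, term 6 = 130.
Term 10 comes from track A (its 4th entry): -243.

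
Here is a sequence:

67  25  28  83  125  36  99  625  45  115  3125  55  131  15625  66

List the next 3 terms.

Split by position mod 3 into 3 tracks.
Track A: 67, 83, 99, 115, 131 — arithmetic, step +16.
Track B: 25, 125, 625, 3125, 15625 — powers 5^2, 5^3, 5^4, ….
Track C: 28, 36, 45, 55, 66 — triangular numbers starting at T_7.
The 16th slot belongs to track A; its 6th term is 147.
Position 17 → track B, term 6 = 78125.
Position 18 → track C, term 6 = 78.

147, 78125, 78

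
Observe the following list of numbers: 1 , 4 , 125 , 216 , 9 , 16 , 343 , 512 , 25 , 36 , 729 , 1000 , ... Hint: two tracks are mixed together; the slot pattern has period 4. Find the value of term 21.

Reading positions in blocks of 4 reveals the pattern AABB — 2 tracks woven together.
Track A: 1, 4, 9, 16, 25, 36. Consecutive squares n² from n = 1.
Track B: 125, 216, 343, 512, 729, 1000. Consecutive cubes n³ from n = 5.
Position 21 falls in track A as its term 11, giving 121.

121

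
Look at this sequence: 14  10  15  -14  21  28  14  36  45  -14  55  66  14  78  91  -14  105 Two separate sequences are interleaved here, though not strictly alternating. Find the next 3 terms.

Reading positions in blocks of 3 reveals the pattern ABB — 2 tracks woven together.
Track A is 14, -14, 14, -14, 14, -14, which is the oscillation 14·(−1)^(n+1).
Track B is 10, 15, 21, 28, 36, 45, 55, 66, 78, 91, 105, which is the triangular numbers T_4, T_5, ….
Position 18 falls in track B as its term 12, giving 120.
Position 19 → track A, term 7 = 14.
Term 20 comes from track B (its 13th entry): 136.

120, 14, 136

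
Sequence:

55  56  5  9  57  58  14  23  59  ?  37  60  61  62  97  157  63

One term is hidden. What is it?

60

Positions follow the repeating pattern AABB; grouping by letter gives 2 tracks.
Track A: 55, 56, 57, 58, 59, ?, 61, 62, 63 (adding 1 each time).
Track B: 5, 9, 14, 23, 37, 60, 97, 157 (a Fibonacci-like recurrence a_n = a_{n-1} + a_{n-2}).
Track A's pattern makes the blank 60.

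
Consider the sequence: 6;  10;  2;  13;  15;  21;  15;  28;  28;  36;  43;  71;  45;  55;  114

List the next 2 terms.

185, 66

The slot pattern repeats as AABB (period 4), so there are 2 interleaved tracks.
Stream A: 6, 10, 15, 21, 28, 36, 45, 55 (the triangular numbers T_3, T_4, …).
Stream B: 2, 13, 15, 28, 43, 71, 114 (a Fibonacci-like recurrence a_n = a_{n-1} + a_{n-2}).
Position 16 → stream B, term 8 = 185.
Position 17 falls in stream A as its term 9, giving 66.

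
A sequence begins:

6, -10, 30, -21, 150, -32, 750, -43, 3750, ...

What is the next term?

Odd-indexed and even-indexed terms follow separate rules.
Track A: 6, 30, 150, 750, 3750 (a geometric progression (common ratio 5)).
Track B: -10, -21, -32, -43 (linear: a_n = 1 − 11·n).
Position 10 → track B, term 5 = -54.

-54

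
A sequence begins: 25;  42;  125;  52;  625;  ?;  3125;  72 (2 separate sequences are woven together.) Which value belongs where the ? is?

Taking every 2nd term gives 2 separate tracks.
Stream A: 25, 125, 625, 3125. Successive powers of 5.
Stream B: 42, 52, ?, 72. Linear: a_n = 32 + 10·n.
The gap is stream B's term 3; the rule gives 62.

62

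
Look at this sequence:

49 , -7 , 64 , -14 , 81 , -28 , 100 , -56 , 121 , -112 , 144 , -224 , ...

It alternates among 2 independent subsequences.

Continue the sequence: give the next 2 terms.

169, -448

Taking every 2nd term gives 2 separate tracks.
Stream A: 49, 64, 81, 100, 121, 144 (consecutive squares n² from n = 7).
Stream B: -7, -14, -28, -56, -112, -224 (geometric, ×2 each step).
Position 13 → stream A, term 7 = 169.
Position 14 → stream B, term 7 = -448.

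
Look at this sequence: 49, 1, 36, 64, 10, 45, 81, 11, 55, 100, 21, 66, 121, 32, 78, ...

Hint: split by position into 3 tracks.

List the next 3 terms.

Split by position mod 3 into 3 tracks.
Stream A = 49, 64, 81, 100, 121: perfect squares starting at 7².
Stream B = 1, 10, 11, 21, 32: Fibonacci-style (each term is the sum of the two before it).
Stream C = 36, 45, 55, 66, 78: triangular numbers n(n+1)/2 for n = 8, 9, ….
The 16th slot belongs to stream A; its 6th term is 144.
The 17th slot belongs to stream B; its 6th term is 53.
Position 18 → stream C, term 6 = 91.

144, 53, 91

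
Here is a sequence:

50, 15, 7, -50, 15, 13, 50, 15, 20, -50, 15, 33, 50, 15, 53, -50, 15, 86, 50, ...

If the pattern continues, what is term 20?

15

Read the sequence 3 terms at a time; column i is its own pattern.
Track A is 50, -50, 50, -50, 50, -50, 50, which is the oscillation 50·(−1)^(n+1).
Track B is 15, 15, 15, 15, 15, 15, which is the constant sequence 15.
Track C is 7, 13, 20, 33, 53, 86, which is Fibonacci-style (each term is the sum of the two before it).
Position 20 → track B, term 7 = 15.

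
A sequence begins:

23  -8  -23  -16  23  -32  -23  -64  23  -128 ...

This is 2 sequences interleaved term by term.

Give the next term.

Positions 1, 3, 5, … form one subsequence and positions 2, 4, 6, … form another.
Track A: 23, -23, 23, -23, 23 (alternating ±23).
Track B: -8, -16, -32, -64, -128 (geometric with ratio 2).
Position 11 falls in track A as its term 6, giving -23.

-23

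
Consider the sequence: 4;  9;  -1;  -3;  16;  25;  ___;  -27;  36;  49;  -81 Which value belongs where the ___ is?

Reading positions in blocks of 4 reveals the pattern AABB — 2 tracks woven together.
Track A: 4, 9, 16, 25, 36, 49 — consecutive squares n² from n = 2.
Track B: -1, -3, ?, -27, -81 — a geometric progression (common ratio 3).
Track B's pattern makes the blank -9.

-9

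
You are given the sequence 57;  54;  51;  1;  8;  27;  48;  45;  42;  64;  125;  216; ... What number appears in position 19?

Reading positions in blocks of 6 reveals the pattern AAABBB — 2 tracks woven together.
Subsequence A: 57, 54, 51, 48, 45, 42 (arithmetic, step −3).
Subsequence B: 1, 8, 27, 64, 125, 216 (perfect cubes starting at 1³).
Term 19 comes from subsequence A (its 10th entry): 30.

30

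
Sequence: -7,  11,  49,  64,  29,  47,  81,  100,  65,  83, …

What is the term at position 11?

121

The slot pattern repeats as AABB (period 4), so there are 2 interleaved tracks.
Track A: -7, 11, 29, 47, 65, 83 (linear: a_n = -25 + 18·n).
Track B: 49, 64, 81, 100 (perfect squares starting at 7²).
Position 11 falls in track B as its term 5, giving 121.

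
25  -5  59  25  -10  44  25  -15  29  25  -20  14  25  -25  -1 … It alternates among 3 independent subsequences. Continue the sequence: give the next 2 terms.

Read the sequence 3 terms at a time; column i is its own pattern.
Stream A: 25, 25, 25, 25, 25. Always 25.
Stream B: -5, -10, -15, -20, -25. Subtracting 5 each time.
Stream C: 59, 44, 29, 14, -1. Subtracting 15 each time.
Position 16 → stream A, term 6 = 25.
The 17th slot belongs to stream B; its 6th term is -30.

25, -30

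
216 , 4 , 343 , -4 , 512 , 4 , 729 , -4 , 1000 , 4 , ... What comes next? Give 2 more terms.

1331, -4

The terms cycle through 2 interleaved subsequences.
Track A: 216, 343, 512, 729, 1000. The cubes 6³, 7³, 8³, ….
Track B: 4, -4, 4, -4, 4. The oscillation 4·(−1)^(n+1).
The 11th slot belongs to track A; its 6th term is 1331.
Position 12 falls in track B as its term 6, giving -4.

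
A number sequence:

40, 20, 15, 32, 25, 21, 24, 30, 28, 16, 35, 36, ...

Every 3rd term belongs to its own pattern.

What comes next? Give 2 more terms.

8, 40

Split by position mod 3 into 3 tracks.
Stream A: 40, 32, 24, 16. Arithmetic with common difference −8.
Stream B: 20, 25, 30, 35. Arithmetic, step +5.
Stream C: 15, 21, 28, 36. Triangular numbers starting at T_5.
The 13th slot belongs to stream A; its 5th term is 8.
Position 14 falls in stream B as its term 5, giving 40.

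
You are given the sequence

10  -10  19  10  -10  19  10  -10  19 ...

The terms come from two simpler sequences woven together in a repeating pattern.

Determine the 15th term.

Positions follow the repeating pattern AAB; grouping by letter gives 2 tracks.
Subsequence A = 10, -10, 10, -10, 10, -10: the oscillation 10·(−1)^(n+1).
Subsequence B = 19, 19, 19: constant 19.
Position 15 → subsequence B, term 5 = 19.

19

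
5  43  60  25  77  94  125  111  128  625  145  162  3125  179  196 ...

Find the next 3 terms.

Positions follow the repeating pattern ABB; grouping by letter gives 2 tracks.
Track A: 5, 25, 125, 625, 3125 — powers of 5.
Track B: 43, 60, 77, 94, 111, 128, 145, 162, 179, 196 — arithmetic, step +17.
Position 16 falls in track A as its term 6, giving 15625.
The 17th slot belongs to track B; its 11th term is 213.
The 18th slot belongs to track B; its 12th term is 230.

15625, 213, 230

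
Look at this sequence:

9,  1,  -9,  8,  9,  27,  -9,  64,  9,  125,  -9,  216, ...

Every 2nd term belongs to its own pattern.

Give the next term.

9

Odd-indexed and even-indexed terms follow separate rules.
Track A: 9, -9, 9, -9, 9, -9 (oscillating between 9 and -9).
Track B: 1, 8, 27, 64, 125, 216 (perfect cubes starting at 1³).
Position 13 → track A, term 7 = 9.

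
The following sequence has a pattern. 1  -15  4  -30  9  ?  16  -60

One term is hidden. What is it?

-45

The terms cycle through 2 interleaved subsequences.
Stream A: 1, 4, 9, 16 — consecutive squares n² from n = 1.
Stream B: -15, -30, ?, -60 — linear: a_n = −15·n.
Stream B's pattern makes the blank -45.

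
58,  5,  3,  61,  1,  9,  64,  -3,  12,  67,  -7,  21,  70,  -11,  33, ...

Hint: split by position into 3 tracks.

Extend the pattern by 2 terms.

The terms cycle through 3 interleaved subsequences.
Track A: 58, 61, 64, 67, 70. Linear: a_n = 55 + 3·n.
Track B: 5, 1, -3, -7, -11. Arithmetic, step −4.
Track C: 3, 9, 12, 21, 33. Each term equals the sum of the previous two.
Position 16 falls in track A as its term 6, giving 73.
The 17th slot belongs to track B; its 6th term is -15.

73, -15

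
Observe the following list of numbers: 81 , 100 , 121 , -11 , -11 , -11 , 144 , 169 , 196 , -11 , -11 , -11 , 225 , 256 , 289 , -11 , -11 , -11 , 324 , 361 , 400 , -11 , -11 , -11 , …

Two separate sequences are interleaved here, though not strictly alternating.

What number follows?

441

The slot pattern repeats as AAABBB (period 6), so there are 2 interleaved tracks.
Track A is 81, 100, 121, 144, 169, 196, 225, 256, 289, 324, 361, 400, which is consecutive squares n² from n = 9.
Track B is -11, -11, -11, -11, -11, -11, -11, -11, -11, -11, -11, -11, which is always -11.
Term 25 comes from track A (its 13th entry): 441.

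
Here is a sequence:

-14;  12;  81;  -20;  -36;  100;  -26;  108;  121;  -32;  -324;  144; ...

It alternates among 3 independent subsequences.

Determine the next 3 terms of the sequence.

Read the sequence 3 terms at a time; column i is its own pattern.
Stream A: -14, -20, -26, -32 (linear: a_n = -8 − 6·n).
Stream B: 12, -36, 108, -324 (multiplying by -3 each time).
Stream C: 81, 100, 121, 144 (perfect squares starting at 9²).
The 13th slot belongs to stream A; its 5th term is -38.
Position 14 → stream B, term 5 = 972.
Position 15 → stream C, term 5 = 169.

-38, 972, 169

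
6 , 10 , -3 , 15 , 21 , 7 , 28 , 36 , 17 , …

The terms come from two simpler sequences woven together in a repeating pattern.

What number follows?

The slot pattern repeats as AAB (period 3), so there are 2 interleaved tracks.
Track A is 6, 10, 15, 21, 28, 36, which is triangular numbers n(n+1)/2 for n = 3, 4, ….
Track B is -3, 7, 17, which is adding 10 each time.
Term 10 comes from track A (its 7th entry): 45.

45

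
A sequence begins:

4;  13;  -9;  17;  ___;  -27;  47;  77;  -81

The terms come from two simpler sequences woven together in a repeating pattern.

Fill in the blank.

Reading positions in blocks of 3 reveals the pattern AAB — 2 tracks woven together.
Track A: 4, 13, 17, ?, 47, 77 (each term equals the sum of the previous two).
Track B: -9, -27, -81 (geometric, ×3 each step).
So the missing entry in track A is 30.

30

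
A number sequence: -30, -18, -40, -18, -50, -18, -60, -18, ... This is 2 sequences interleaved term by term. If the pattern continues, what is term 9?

The terms cycle through 2 interleaved subsequences.
Track A: -30, -40, -50, -60. Linear: a_n = -20 − 10·n.
Track B: -18, -18, -18, -18. The constant sequence -18.
Position 9 → track A, term 5 = -70.

-70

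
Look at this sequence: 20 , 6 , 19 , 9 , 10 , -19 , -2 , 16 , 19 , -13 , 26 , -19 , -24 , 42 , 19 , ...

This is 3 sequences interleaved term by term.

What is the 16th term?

Split by position mod 3 into 3 tracks.
Subsequence A = 20, 9, -2, -13, -24: arithmetic, step −11.
Subsequence B = 6, 10, 16, 26, 42: each term equals the sum of the previous two.
Subsequence C = 19, -19, 19, -19, 19: the oscillation 19·(−1)^(n+1).
Position 16 → subsequence A, term 6 = -35.

-35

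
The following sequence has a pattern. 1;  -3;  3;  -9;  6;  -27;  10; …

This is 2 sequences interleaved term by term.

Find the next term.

-81

Split by position mod 2 into 2 tracks.
Track A: 1, 3, 6, 10 — triangular numbers n(n+1)/2 for n = 1, 2, ….
Track B: -3, -9, -27 — a geometric progression (common ratio 3).
Position 8 falls in track B as its term 4, giving -81.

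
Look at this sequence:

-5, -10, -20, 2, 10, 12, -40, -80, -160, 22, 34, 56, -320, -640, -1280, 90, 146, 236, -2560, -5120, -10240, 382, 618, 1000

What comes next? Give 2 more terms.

-20480, -40960

Reading positions in blocks of 6 reveals the pattern AAABBB — 2 tracks woven together.
Track A: -5, -10, -20, -40, -80, -160, -320, -640, -1280, -2560, -5120, -10240. Multiplying by 2 each time.
Track B: 2, 10, 12, 22, 34, 56, 90, 146, 236, 382, 618, 1000. Fibonacci-style (each term is the sum of the two before it).
Position 25 → track A, term 13 = -20480.
Position 26 falls in track A as its term 14, giving -40960.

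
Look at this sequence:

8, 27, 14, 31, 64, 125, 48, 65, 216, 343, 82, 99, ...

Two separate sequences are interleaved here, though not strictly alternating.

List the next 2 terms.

512, 729

Positions follow the repeating pattern AABB; grouping by letter gives 2 tracks.
Track A: 8, 27, 64, 125, 216, 343 — the cubes 2³, 3³, 4³, ….
Track B: 14, 31, 48, 65, 82, 99 — arithmetic with common difference +17.
The 13th slot belongs to track A; its 7th term is 512.
The 14th slot belongs to track A; its 8th term is 729.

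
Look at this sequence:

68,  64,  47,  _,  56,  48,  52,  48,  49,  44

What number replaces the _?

The slot pattern repeats as AAB (period 3), so there are 2 interleaved tracks.
Stream A = 68, 64, ?, 56, 52, 48, 44: arithmetic with common difference −4.
Stream B = 47, 48, 49: arithmetic, step +1.
Filling stream A at index 3 by its rule yields 60.

60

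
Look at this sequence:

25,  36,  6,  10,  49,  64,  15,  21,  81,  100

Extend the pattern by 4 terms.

28, 36, 121, 144

Reading positions in blocks of 4 reveals the pattern AABB — 2 tracks woven together.
Stream A: 25, 36, 49, 64, 81, 100 (perfect squares starting at 5²).
Stream B: 6, 10, 15, 21 (triangular numbers n(n+1)/2 for n = 3, 4, …).
Position 11 → stream B, term 5 = 28.
Position 12 falls in stream B as its term 6, giving 36.
The 13th slot belongs to stream A; its 7th term is 121.
Position 14 falls in stream A as its term 8, giving 144.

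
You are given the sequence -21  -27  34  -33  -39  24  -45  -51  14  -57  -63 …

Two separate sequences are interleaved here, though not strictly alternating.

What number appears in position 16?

Reading positions in blocks of 3 reveals the pattern AAB — 2 tracks woven together.
Track A: -21, -27, -33, -39, -45, -51, -57, -63. Arithmetic with common difference −6.
Track B: 34, 24, 14. Linear: a_n = 44 − 10·n.
The 16th slot belongs to track A; its 11th term is -81.

-81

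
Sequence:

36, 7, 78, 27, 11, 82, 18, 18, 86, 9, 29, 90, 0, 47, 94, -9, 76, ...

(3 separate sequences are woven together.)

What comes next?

98

Split by position mod 3 into 3 tracks.
Track A: 36, 27, 18, 9, 0, -9 (linear: a_n = 45 − 9·n).
Track B: 7, 11, 18, 29, 47, 76 (a Fibonacci-like recurrence a_n = a_{n-1} + a_{n-2}).
Track C: 78, 82, 86, 90, 94 (linear: a_n = 74 + 4·n).
Position 18 → track C, term 6 = 98.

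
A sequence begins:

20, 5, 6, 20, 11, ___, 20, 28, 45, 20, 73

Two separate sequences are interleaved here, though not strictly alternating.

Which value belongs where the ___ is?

The slot pattern repeats as ABB (period 3), so there are 2 interleaved tracks.
Track A: 20, 20, 20, 20 (constant 20).
Track B: 5, 6, 11, ?, 28, 45, 73 (each term equals the sum of the previous two).
Track B's pattern makes the blank 17.

17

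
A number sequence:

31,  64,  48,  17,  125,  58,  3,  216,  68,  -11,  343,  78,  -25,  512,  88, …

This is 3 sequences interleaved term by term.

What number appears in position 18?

98

Read the sequence 3 terms at a time; column i is its own pattern.
Track A: 31, 17, 3, -11, -25 (subtracting 14 each time).
Track B: 64, 125, 216, 343, 512 (the cubes 4³, 5³, 6³, …).
Track C: 48, 58, 68, 78, 88 (adding 10 each time).
The 18th slot belongs to track C; its 6th term is 98.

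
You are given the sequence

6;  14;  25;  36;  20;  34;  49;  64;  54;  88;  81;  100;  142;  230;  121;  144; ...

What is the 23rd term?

225

The slot pattern repeats as AABB (period 4), so there are 2 interleaved tracks.
Stream A = 6, 14, 20, 34, 54, 88, 142, 230: each term equals the sum of the previous two.
Stream B = 25, 36, 49, 64, 81, 100, 121, 144: consecutive squares n² from n = 5.
The 23rd slot belongs to stream B; its 11th term is 225.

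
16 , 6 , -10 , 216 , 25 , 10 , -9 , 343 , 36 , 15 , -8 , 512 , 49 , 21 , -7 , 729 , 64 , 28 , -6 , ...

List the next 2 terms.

1000, 81

Read the sequence 4 terms at a time; column i is its own pattern.
Subsequence A: 16, 25, 36, 49, 64. Consecutive squares n² from n = 4.
Subsequence B: 6, 10, 15, 21, 28. Triangular numbers starting at T_3.
Subsequence C: -10, -9, -8, -7, -6. Adding 1 each time.
Subsequence D: 216, 343, 512, 729. Consecutive cubes n³ from n = 6.
Position 20 → subsequence D, term 5 = 1000.
The 21st slot belongs to subsequence A; its 6th term is 81.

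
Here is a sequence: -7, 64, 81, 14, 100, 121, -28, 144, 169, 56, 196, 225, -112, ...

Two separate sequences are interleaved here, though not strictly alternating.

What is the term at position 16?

The slot pattern repeats as ABB (period 3), so there are 2 interleaved tracks.
Subsequence A: -7, 14, -28, 56, -112 — geometric with ratio -2.
Subsequence B: 64, 81, 100, 121, 144, 169, 196, 225 — consecutive squares n² from n = 8.
The 16th slot belongs to subsequence A; its 6th term is 224.

224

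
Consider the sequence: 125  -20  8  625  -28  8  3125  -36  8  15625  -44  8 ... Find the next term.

Read the sequence 3 terms at a time; column i is its own pattern.
Track A: 125, 625, 3125, 15625 (powers 5^3, 5^4, 5^5, …).
Track B: -20, -28, -36, -44 (subtracting 8 each time).
Track C: 8, 8, 8, 8 (constant 8).
Term 13 comes from track A (its 5th entry): 78125.

78125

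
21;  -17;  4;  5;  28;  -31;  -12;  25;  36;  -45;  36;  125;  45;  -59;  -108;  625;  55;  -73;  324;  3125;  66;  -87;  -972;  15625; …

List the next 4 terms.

78, -101, 2916, 78125

Split by position mod 4: positions 1, 5, 9, … form one track, and each other residue class forms its own.
Track A = 21, 28, 36, 45, 55, 66: triangular numbers starting at T_6.
Track B = -17, -31, -45, -59, -73, -87: linear: a_n = -3 − 14·n.
Track C = 4, -12, 36, -108, 324, -972: multiplying by -3 each time.
Track D = 5, 25, 125, 625, 3125, 15625: powers 5^1, 5^2, 5^3, ….
Position 25 falls in track A as its term 7, giving 78.
Term 26 comes from track B (its 7th entry): -101.
Term 27 comes from track C (its 7th entry): 2916.
The 28th slot belongs to track D; its 7th term is 78125.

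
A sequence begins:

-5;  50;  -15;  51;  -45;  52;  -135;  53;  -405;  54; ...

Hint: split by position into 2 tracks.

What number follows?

-1215

Taking every 2nd term gives 2 separate tracks.
Subsequence A is -5, -15, -45, -135, -405, which is geometric with ratio 3.
Subsequence B is 50, 51, 52, 53, 54, which is adding 1 each time.
Term 11 comes from subsequence A (its 6th entry): -1215.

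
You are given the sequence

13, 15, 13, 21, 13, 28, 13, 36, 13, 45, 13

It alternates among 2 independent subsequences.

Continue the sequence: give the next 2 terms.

Split by position mod 2 into 2 tracks.
Track A: 13, 13, 13, 13, 13, 13 (always 13).
Track B: 15, 21, 28, 36, 45 (the triangular numbers T_5, T_6, …).
Term 12 comes from track B (its 6th entry): 55.
Position 13 → track A, term 7 = 13.

55, 13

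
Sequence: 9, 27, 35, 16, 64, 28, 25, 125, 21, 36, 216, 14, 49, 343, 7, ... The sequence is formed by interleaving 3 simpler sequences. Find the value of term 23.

Split by position mod 3: positions 1, 4, 7, … form one track, and each other residue class forms its own.
Subsequence A: 9, 16, 25, 36, 49 — perfect squares starting at 3².
Subsequence B: 27, 64, 125, 216, 343 — the cubes 3³, 4³, 5³, ….
Subsequence C: 35, 28, 21, 14, 7 — subtracting 7 each time.
Term 23 comes from subsequence B (its 8th entry): 1000.

1000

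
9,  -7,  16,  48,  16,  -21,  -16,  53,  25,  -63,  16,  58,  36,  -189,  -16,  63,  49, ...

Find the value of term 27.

16

The terms cycle through 4 interleaved subsequences.
Subsequence A: 9, 16, 25, 36, 49. Perfect squares starting at 3².
Subsequence B: -7, -21, -63, -189. A geometric progression (common ratio 3).
Subsequence C: 16, -16, 16, -16. Oscillating between 16 and -16.
Subsequence D: 48, 53, 58, 63. Adding 5 each time.
The 27th slot belongs to subsequence C; its 7th term is 16.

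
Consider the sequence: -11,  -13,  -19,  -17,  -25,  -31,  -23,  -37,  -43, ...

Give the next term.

Reading positions in blocks of 3 reveals the pattern ABB — 2 tracks woven together.
Track A: -11, -17, -23. Subtracting 6 each time.
Track B: -13, -19, -25, -31, -37, -43. Linear: a_n = -7 − 6·n.
Position 10 → track A, term 4 = -29.

-29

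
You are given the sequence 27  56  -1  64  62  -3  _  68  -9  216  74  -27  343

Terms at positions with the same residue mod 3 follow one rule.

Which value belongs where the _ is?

125

Taking every 3rd term gives 3 separate tracks.
Track A: 27, 64, ?, 216, 343 (consecutive cubes n³ from n = 3).
Track B: 56, 62, 68, 74 (arithmetic with common difference +6).
Track C: -1, -3, -9, -27 (geometric, ×3 each step).
Filling track A at index 3 by its rule yields 125.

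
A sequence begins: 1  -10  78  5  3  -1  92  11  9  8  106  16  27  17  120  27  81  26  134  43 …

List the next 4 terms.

243, 35, 148, 70

Taking every 4th term gives 4 separate tracks.
Subsequence A: 1, 3, 9, 27, 81 — powers 3^0, 3^1, 3^2, ….
Subsequence B: -10, -1, 8, 17, 26 — arithmetic with common difference +9.
Subsequence C: 78, 92, 106, 120, 134 — linear: a_n = 64 + 14·n.
Subsequence D: 5, 11, 16, 27, 43 — a Fibonacci-like recurrence a_n = a_{n-1} + a_{n-2}.
Position 21 → subsequence A, term 6 = 243.
The 22nd slot belongs to subsequence B; its 6th term is 35.
Position 23 → subsequence C, term 6 = 148.
Position 24 falls in subsequence D as its term 6, giving 70.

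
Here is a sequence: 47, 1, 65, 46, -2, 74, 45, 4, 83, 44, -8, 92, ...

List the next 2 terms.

43, 16

Split by position mod 3 into 3 tracks.
Stream A: 47, 46, 45, 44. Arithmetic with common difference −1.
Stream B: 1, -2, 4, -8. Geometric, ×-2 each step.
Stream C: 65, 74, 83, 92. Arithmetic, step +9.
Position 13 falls in stream A as its term 5, giving 43.
Position 14 → stream B, term 5 = 16.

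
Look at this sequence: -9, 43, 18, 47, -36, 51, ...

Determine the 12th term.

Taking every 2nd term gives 2 separate tracks.
Track A: -9, 18, -36. A geometric progression (common ratio -2).
Track B: 43, 47, 51. Adding 4 each time.
Term 12 comes from track B (its 6th entry): 63.

63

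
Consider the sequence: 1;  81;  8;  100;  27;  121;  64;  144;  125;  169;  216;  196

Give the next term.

343

Odd-indexed and even-indexed terms follow separate rules.
Track A = 1, 8, 27, 64, 125, 216: consecutive cubes n³ from n = 1.
Track B = 81, 100, 121, 144, 169, 196: perfect squares starting at 9².
Term 13 comes from track A (its 7th entry): 343.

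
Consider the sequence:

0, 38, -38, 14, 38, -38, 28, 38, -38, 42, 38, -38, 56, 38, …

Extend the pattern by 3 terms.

-38, 70, 38

Reading positions in blocks of 3 reveals the pattern ABB — 2 tracks woven together.
Stream A is 0, 14, 28, 42, 56, which is adding 14 each time.
Stream B is 38, -38, 38, -38, 38, -38, 38, -38, 38, which is oscillating between 38 and -38.
Term 15 comes from stream B (its 10th entry): -38.
Term 16 comes from stream A (its 6th entry): 70.
Position 17 falls in stream B as its term 11, giving 38.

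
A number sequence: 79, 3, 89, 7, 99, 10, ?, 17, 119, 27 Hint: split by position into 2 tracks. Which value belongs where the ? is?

109

Taking every 2nd term gives 2 separate tracks.
Track A: 79, 89, 99, ?, 119 (adding 10 each time).
Track B: 3, 7, 10, 17, 27 (each term equals the sum of the previous two).
Filling track A at index 4 by its rule yields 109.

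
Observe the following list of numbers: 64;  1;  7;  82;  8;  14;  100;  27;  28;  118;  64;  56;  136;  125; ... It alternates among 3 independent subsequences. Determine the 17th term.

Split by position mod 3 into 3 tracks.
Track A: 64, 82, 100, 118, 136 (arithmetic with common difference +18).
Track B: 1, 8, 27, 64, 125 (perfect cubes starting at 1³).
Track C: 7, 14, 28, 56 (geometric, ×2 each step).
Term 17 comes from track B (its 6th entry): 216.

216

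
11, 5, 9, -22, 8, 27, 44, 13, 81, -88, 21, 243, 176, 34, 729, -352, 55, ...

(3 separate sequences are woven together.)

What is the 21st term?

Read the sequence 3 terms at a time; column i is its own pattern.
Subsequence A = 11, -22, 44, -88, 176, -352: a geometric progression (common ratio -2).
Subsequence B = 5, 8, 13, 21, 34, 55: a Fibonacci-like recurrence a_n = a_{n-1} + a_{n-2}.
Subsequence C = 9, 27, 81, 243, 729: successive powers of 3.
Position 21 falls in subsequence C as its term 7, giving 6561.

6561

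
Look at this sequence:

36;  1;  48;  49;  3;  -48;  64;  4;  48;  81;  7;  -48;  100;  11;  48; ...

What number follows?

Taking every 3rd term gives 3 separate tracks.
Subsequence A: 36, 49, 64, 81, 100. The squares 6², 7², 8², ….
Subsequence B: 1, 3, 4, 7, 11. Each term equals the sum of the previous two.
Subsequence C: 48, -48, 48, -48, 48. Oscillating between 48 and -48.
Term 16 comes from subsequence A (its 6th entry): 121.

121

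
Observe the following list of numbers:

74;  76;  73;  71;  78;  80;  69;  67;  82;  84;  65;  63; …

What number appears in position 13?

86

Reading positions in blocks of 4 reveals the pattern AABB — 2 tracks woven together.
Stream A is 74, 76, 78, 80, 82, 84, which is arithmetic with common difference +2.
Stream B is 73, 71, 69, 67, 65, 63, which is subtracting 2 each time.
Term 13 comes from stream A (its 7th entry): 86.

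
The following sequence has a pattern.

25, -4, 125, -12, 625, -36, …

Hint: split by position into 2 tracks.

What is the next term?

3125

Taking every 2nd term gives 2 separate tracks.
Stream A: 25, 125, 625 (successive powers of 5).
Stream B: -4, -12, -36 (a geometric progression (common ratio 3)).
The 7th slot belongs to stream A; its 4th term is 3125.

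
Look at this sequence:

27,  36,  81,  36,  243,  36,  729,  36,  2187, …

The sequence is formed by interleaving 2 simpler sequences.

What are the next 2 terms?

Positions 1, 3, 5, … form one subsequence and positions 2, 4, 6, … form another.
Subsequence A: 27, 81, 243, 729, 2187 — successive powers of 3.
Subsequence B: 36, 36, 36, 36 — always 36.
Position 10 → subsequence B, term 5 = 36.
Term 11 comes from subsequence A (its 6th entry): 6561.

36, 6561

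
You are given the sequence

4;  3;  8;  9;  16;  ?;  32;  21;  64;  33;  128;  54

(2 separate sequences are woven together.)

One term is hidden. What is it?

Positions 1, 3, 5, … form one subsequence and positions 2, 4, 6, … form another.
Track A: 4, 8, 16, 32, 64, 128. Geometric with ratio 2.
Track B: 3, 9, ?, 21, 33, 54. Fibonacci-style (each term is the sum of the two before it).
So the missing entry in track B is 12.

12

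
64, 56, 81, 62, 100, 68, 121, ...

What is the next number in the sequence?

74

Taking every 2nd term gives 2 separate tracks.
Subsequence A: 64, 81, 100, 121 (consecutive squares n² from n = 8).
Subsequence B: 56, 62, 68 (arithmetic, step +6).
Term 8 comes from subsequence B (its 4th entry): 74.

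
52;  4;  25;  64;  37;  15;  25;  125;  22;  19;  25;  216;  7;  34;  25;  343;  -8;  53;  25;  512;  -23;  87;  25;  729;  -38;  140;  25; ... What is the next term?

1000

The terms cycle through 4 interleaved subsequences.
Track A: 52, 37, 22, 7, -8, -23, -38. Arithmetic, step −15.
Track B: 4, 15, 19, 34, 53, 87, 140. Fibonacci-style (each term is the sum of the two before it).
Track C: 25, 25, 25, 25, 25, 25, 25. The constant sequence 25.
Track D: 64, 125, 216, 343, 512, 729. The cubes 4³, 5³, 6³, ….
The 28th slot belongs to track D; its 7th term is 1000.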